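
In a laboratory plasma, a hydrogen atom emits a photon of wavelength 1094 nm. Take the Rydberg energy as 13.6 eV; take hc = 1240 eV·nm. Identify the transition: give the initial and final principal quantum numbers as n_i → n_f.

The photon energy is ΔE = hc/λ = 1240 / 1094 = 1.133 eV.
With Z = 1, ΔE = 13.60 × (1/n_f² − 1/n_i²), so 1/n_f² − 1/n_i² = 0.08334.
Trying n_f = 3 gives 1/n_i² = 0.02777, i.e. n_i ≈ 6; this pair matches.

n_i = 6, n_f = 3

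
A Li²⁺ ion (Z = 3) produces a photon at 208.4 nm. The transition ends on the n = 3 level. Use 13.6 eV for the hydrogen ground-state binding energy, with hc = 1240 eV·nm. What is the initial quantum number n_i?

The photon energy is ΔE = hc/λ = 1240 / 208.4 = 5.950 eV.
With Z = 3, ΔE = 122.4 × (1/n_f² − 1/n_i²), so 1/n_f² − 1/n_i² = 0.04861.
With n_f = 3: 1/n_i² = 1/9 − 0.04861 = 0.06250, so n_i ≈ 4.00.

n_i = 4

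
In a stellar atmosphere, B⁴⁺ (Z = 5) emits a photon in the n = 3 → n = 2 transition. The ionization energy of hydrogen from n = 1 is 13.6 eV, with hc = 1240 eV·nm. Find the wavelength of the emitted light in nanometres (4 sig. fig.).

26.26 nm

For Z = 5 the level energies scale as Z², so the effective Rydberg energy is 13.6 × 25 = 340.0 eV.
ΔE = 340.0 × (1/2² − 1/3²) = 340.0 × 0.1389 = 47.22 eV.
λ = hc/ΔE = 1240 / 47.22 = 26.26 nm.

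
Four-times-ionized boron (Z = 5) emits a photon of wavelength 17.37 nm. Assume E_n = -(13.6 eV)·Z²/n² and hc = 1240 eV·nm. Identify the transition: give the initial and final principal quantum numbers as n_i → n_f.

The photon energy is ΔE = hc/λ = 1240 / 17.37 = 71.39 eV.
With Z = 5, ΔE = 340.0 × (1/n_f² − 1/n_i²), so 1/n_f² − 1/n_i² = 0.2100.
Trying n_f = 2 gives 1/n_i² = 0.04004, i.e. n_i ≈ 5; this pair matches.

n_i = 5, n_f = 2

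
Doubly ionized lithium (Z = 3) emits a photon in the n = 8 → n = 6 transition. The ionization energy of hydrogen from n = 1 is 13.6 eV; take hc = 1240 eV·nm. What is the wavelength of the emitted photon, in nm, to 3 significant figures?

For Z = 3 the level energies scale as Z², so the effective Rydberg energy is 13.6 × 9 = 122.4 eV.
ΔE = 122.4 × (1/6² − 1/8²) = 122.4 × 0.01215 = 1.488 eV.
λ = hc/ΔE = 1240 / 1.488 = 834 nm.

834 nm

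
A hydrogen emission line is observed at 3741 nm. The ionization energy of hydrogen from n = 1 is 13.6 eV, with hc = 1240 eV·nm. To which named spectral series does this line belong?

Pfund

ΔE = 1240/3741 = 0.3315 eV.
This matches 13.6 × (1/5² − 1/8²), so n_f = 5: the Pfund series.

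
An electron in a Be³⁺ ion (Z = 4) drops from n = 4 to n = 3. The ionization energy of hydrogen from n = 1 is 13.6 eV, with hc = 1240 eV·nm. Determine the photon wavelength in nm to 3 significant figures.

117 nm

For Z = 4 the level energies scale as Z², so the effective Rydberg energy is 13.6 × 16 = 217.6 eV.
ΔE = 217.6 × (1/3² − 1/4²) = 217.6 × 0.04861 = 10.58 eV.
λ = hc/ΔE = 1240 / 10.58 = 117 nm.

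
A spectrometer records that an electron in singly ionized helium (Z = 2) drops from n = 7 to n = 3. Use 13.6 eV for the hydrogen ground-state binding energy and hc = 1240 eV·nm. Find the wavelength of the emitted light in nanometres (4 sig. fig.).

251.3 nm

For Z = 2 the level energies scale as Z², so the effective Rydberg energy is 13.6 × 4 = 54.40 eV.
ΔE = 54.40 × (1/3² − 1/7²) = 54.40 × 0.09070 = 4.934 eV.
λ = hc/ΔE = 1240 / 4.934 = 251.3 nm.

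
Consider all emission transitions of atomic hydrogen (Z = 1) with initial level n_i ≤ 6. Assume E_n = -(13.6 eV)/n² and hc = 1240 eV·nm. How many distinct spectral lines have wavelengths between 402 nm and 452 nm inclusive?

Enumerate all n_i → n_f pairs with 1 ≤ n_f < n_i ≤ 6 and compute λ = 1240 / [13.6·1·(1/n_f² − 1/n_i²)].
Lines falling in [402, 452] nm: 6→2 (410.3 nm), 5→2 (434.2 nm).

2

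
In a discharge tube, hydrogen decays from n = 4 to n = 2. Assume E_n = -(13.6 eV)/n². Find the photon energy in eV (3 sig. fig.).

E_4 = −13.60/16 = −0.8500 eV and E_2 = −13.60/4 = −3.400 eV.
The photon energy is |E_4 − E_2| = 2.55 eV.

2.55 eV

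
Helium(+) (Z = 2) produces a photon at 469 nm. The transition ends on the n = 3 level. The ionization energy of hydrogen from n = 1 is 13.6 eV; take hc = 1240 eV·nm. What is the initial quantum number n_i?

n_i = 4

The photon energy is ΔE = hc/λ = 1240 / 469 = 2.644 eV.
With Z = 2, ΔE = 54.40 × (1/n_f² − 1/n_i²), so 1/n_f² − 1/n_i² = 0.04860.
With n_f = 3: 1/n_i² = 1/9 − 0.04860 = 0.06251, so n_i ≈ 4.00.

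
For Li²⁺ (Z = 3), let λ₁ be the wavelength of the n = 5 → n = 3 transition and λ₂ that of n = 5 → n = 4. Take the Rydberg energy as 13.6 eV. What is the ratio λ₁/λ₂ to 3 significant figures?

0.316

λ ∝ 1/ΔE ∝ 1/(1/n_f² − 1/n_i²), and the Z² and hc factors cancel in the ratio.
λ₁/λ₂ = (1/4² − 1/5²)/(1/3² − 1/5²) = 0.02250/0.07111 = 0.316.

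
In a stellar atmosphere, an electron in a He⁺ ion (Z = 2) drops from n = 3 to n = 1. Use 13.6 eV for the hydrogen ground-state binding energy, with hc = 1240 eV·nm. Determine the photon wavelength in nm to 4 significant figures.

For Z = 2 the level energies scale as Z², so the effective Rydberg energy is 13.6 × 4 = 54.40 eV.
ΔE = 54.40 × (1/1² − 1/3²) = 54.40 × 0.8889 = 48.36 eV.
λ = hc/ΔE = 1240 / 48.36 = 25.64 nm.

25.64 nm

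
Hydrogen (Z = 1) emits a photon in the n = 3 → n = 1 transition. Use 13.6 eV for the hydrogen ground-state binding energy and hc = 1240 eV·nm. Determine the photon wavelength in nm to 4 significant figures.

ΔE = 13.60 × (1/1² − 1/3²) = 13.60 × 0.8889 = 12.09 eV.
λ = hc/ΔE = 1240 / 12.09 = 102.6 nm.

102.6 nm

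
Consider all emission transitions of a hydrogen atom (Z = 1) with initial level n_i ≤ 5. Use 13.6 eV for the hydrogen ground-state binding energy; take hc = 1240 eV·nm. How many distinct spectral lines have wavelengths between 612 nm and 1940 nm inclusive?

Enumerate all n_i → n_f pairs with 1 ≤ n_f < n_i ≤ 5 and compute λ = 1240 / [13.6·1·(1/n_f² − 1/n_i²)].
Lines falling in [612, 1940] nm: 3→2 (656.5 nm), 5→3 (1282 nm), 4→3 (1876 nm).

3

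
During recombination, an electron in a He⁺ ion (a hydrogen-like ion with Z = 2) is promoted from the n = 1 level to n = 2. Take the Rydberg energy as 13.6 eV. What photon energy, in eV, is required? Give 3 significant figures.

40.8 eV

The Bohr energies scale as Z², so for Z = 2: E_n = −54.40/n² eV.
E_2 = −54.40/4 = −13.60 eV and E_1 = −54.40/1 = −54.40 eV.
The photon energy is |E_2 − E_1| = 40.8 eV.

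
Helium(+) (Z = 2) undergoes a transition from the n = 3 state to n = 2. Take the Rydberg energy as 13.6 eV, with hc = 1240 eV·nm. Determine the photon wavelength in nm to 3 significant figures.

164 nm

For Z = 2 the level energies scale as Z², so the effective Rydberg energy is 13.6 × 4 = 54.40 eV.
ΔE = 54.40 × (1/2² − 1/3²) = 54.40 × 0.1389 = 7.556 eV.
λ = hc/ΔE = 1240 / 7.556 = 164 nm.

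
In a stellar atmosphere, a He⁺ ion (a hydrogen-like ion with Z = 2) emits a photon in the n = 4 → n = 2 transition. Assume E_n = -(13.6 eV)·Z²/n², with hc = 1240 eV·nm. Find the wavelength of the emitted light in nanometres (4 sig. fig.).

121.6 nm

For Z = 2 the level energies scale as Z², so the effective Rydberg energy is 13.6 × 4 = 54.40 eV.
ΔE = 54.40 × (1/2² − 1/4²) = 54.40 × 0.1875 = 10.20 eV.
λ = hc/ΔE = 1240 / 10.20 = 121.6 nm.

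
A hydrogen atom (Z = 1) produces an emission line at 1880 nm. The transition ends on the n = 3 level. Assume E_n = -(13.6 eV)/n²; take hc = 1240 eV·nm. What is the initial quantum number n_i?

The photon energy is ΔE = hc/λ = 1240 / 1880 = 0.6596 eV.
With Z = 1, ΔE = 13.60 × (1/n_f² − 1/n_i²), so 1/n_f² − 1/n_i² = 0.04850.
With n_f = 3: 1/n_i² = 1/9 − 0.04850 = 0.06261, so n_i ≈ 4.00.

n_i = 4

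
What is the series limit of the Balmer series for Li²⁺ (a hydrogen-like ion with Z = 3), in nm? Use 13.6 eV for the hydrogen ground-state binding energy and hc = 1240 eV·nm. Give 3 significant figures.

The Balmer series has lower level n_f = 2; the series limit corresponds to n_i → ∞.
ΔE_max = 13.6 × 9 / 2² = 30.60 eV.
λ_min = 1240 / 30.60 = 40.5 nm.

40.5 nm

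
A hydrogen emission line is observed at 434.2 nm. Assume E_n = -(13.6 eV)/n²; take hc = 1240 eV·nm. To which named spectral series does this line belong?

ΔE = 1240/434.2 = 2.856 eV.
This matches 13.6 × (1/2² − 1/5²), so n_f = 2: the Balmer series.

Balmer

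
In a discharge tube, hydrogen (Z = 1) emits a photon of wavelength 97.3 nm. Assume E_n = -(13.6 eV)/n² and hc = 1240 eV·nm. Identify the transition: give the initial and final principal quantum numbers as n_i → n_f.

n_i = 4, n_f = 1

The photon energy is ΔE = hc/λ = 1240 / 97.3 = 12.74 eV.
With Z = 1, ΔE = 13.60 × (1/n_f² − 1/n_i²), so 1/n_f² − 1/n_i² = 0.9371.
Trying n_f = 1 gives 1/n_i² = 0.06293, i.e. n_i ≈ 4; this pair matches.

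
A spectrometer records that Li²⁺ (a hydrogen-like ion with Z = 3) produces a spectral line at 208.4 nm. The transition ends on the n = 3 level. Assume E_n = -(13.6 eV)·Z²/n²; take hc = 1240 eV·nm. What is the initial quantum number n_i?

n_i = 4

The photon energy is ΔE = hc/λ = 1240 / 208.4 = 5.950 eV.
With Z = 3, ΔE = 122.4 × (1/n_f² − 1/n_i²), so 1/n_f² − 1/n_i² = 0.04861.
With n_f = 3: 1/n_i² = 1/9 − 0.04861 = 0.06250, so n_i ≈ 4.00.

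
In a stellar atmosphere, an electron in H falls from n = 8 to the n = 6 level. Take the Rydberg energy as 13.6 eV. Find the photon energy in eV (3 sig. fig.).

0.165 eV

E_8 = −13.60/64 = −0.2125 eV and E_6 = −13.60/36 = −0.3778 eV.
The photon energy is |E_8 − E_6| = 0.165 eV.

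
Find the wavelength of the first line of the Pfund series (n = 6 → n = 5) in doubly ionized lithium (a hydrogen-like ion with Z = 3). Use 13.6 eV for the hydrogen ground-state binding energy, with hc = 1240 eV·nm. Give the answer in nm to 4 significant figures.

The Pfund series terminates on n_f = 5; the first line has n_i = 5+1 = 6.
ΔE = 122.4 × (1/5² − 1/6²) = 1.496 eV.
λ = 1240 / 1.496 = 828.9 nm.

828.9 nm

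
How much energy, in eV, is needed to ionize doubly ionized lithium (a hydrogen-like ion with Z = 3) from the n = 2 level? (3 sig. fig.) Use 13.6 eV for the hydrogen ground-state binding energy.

30.6 eV

E_n = −13.6 Z²/n² = −122.4/n² eV for Z = 3.
E_2 = −122.4/4 = −30.6 eV, so ionization (to E = 0) requires 30.6 eV.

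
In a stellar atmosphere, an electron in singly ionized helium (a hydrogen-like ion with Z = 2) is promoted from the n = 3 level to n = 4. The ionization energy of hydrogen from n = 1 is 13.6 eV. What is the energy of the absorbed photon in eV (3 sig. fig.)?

2.64 eV

The Bohr energies scale as Z², so for Z = 2: E_n = −54.40/n² eV.
E_4 = −54.40/16 = −3.400 eV and E_3 = −54.40/9 = −6.044 eV.
The photon energy is |E_4 − E_3| = 2.64 eV.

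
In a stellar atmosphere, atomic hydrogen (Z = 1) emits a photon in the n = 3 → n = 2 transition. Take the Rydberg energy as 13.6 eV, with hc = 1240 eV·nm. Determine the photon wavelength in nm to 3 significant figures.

656 nm

ΔE = 13.60 × (1/2² − 1/3²) = 13.60 × 0.1389 = 1.889 eV.
λ = hc/ΔE = 1240 / 1.889 = 656 nm.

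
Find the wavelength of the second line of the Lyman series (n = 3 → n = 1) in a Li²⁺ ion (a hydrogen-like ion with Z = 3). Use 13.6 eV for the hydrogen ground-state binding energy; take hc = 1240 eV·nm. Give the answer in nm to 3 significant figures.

11.4 nm

The Lyman series terminates on n_f = 1; the second line has n_i = 1+2 = 3.
ΔE = 122.4 × (1/1² − 1/3²) = 108.8 eV.
λ = 1240 / 108.8 = 11.4 nm.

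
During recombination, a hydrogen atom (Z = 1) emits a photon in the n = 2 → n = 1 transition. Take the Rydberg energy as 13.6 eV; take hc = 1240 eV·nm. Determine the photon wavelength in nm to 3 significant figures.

ΔE = 13.60 × (1/1² − 1/2²) = 13.60 × 0.7500 = 10.20 eV.
λ = hc/ΔE = 1240 / 10.20 = 122 nm.

122 nm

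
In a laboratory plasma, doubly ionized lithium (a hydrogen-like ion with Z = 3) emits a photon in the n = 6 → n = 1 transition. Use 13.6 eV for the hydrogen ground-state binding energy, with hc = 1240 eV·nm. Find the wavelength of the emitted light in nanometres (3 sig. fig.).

For Z = 3 the level energies scale as Z², so the effective Rydberg energy is 13.6 × 9 = 122.4 eV.
ΔE = 122.4 × (1/1² − 1/6²) = 122.4 × 0.9722 = 119.0 eV.
λ = hc/ΔE = 1240 / 119.0 = 10.4 nm.

10.4 nm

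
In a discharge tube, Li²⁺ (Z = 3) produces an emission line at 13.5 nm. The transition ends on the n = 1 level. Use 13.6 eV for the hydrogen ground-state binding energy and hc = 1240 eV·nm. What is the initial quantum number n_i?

n_i = 2

The photon energy is ΔE = hc/λ = 1240 / 13.5 = 91.85 eV.
With Z = 3, ΔE = 122.4 × (1/n_f² − 1/n_i²), so 1/n_f² − 1/n_i² = 0.7504.
With n_f = 1: 1/n_i² = 1/1 − 0.7504 = 0.2496, so n_i ≈ 2.00.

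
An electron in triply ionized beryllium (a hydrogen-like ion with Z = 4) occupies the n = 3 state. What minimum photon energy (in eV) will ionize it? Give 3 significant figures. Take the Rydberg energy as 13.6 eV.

24.2 eV

E_n = −13.6 Z²/n² = −217.6/n² eV for Z = 4.
E_3 = −217.6/9 = −24.2 eV, so ionization (to E = 0) requires 24.2 eV.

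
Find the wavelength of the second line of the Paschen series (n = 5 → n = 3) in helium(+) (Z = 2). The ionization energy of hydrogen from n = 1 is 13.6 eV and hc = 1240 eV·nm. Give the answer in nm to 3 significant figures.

The Paschen series terminates on n_f = 3; the second line has n_i = 3+2 = 5.
ΔE = 54.40 × (1/3² − 1/5²) = 3.868 eV.
λ = 1240 / 3.868 = 321 nm.

321 nm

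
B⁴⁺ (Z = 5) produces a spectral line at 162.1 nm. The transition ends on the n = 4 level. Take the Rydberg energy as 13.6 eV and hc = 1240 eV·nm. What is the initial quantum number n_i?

n_i = 5

The photon energy is ΔE = hc/λ = 1240 / 162.1 = 7.650 eV.
With Z = 5, ΔE = 340.0 × (1/n_f² − 1/n_i²), so 1/n_f² − 1/n_i² = 0.02250.
With n_f = 4: 1/n_i² = 1/16 − 0.02250 = 0.04000, so n_i ≈ 5.00.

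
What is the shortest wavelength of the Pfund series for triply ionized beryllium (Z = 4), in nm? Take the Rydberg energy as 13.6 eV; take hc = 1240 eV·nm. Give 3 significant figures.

The Pfund series has lower level n_f = 5; the series limit corresponds to n_i → ∞.
ΔE_max = 13.6 × 16 / 5² = 8.704 eV.
λ_min = 1240 / 8.704 = 142 nm.

142 nm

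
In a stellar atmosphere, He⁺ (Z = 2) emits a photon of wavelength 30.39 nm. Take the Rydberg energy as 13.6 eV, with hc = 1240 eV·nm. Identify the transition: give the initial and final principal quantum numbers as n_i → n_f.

n_i = 2, n_f = 1

The photon energy is ΔE = hc/λ = 1240 / 30.39 = 40.80 eV.
With Z = 2, ΔE = 54.40 × (1/n_f² − 1/n_i²), so 1/n_f² − 1/n_i² = 0.7501.
Trying n_f = 1 gives 1/n_i² = 0.2499, i.e. n_i ≈ 2; this pair matches.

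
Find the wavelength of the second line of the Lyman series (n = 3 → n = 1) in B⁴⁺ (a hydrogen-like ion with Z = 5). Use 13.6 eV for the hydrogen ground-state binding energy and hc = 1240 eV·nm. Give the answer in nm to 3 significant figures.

4.10 nm

The Lyman series terminates on n_f = 1; the second line has n_i = 1+2 = 3.
ΔE = 340.0 × (1/1² − 1/3²) = 302.2 eV.
λ = 1240 / 302.2 = 4.10 nm.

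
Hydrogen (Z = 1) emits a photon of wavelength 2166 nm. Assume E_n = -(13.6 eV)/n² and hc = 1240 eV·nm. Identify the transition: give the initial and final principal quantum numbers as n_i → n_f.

The photon energy is ΔE = hc/λ = 1240 / 2166 = 0.5725 eV.
With Z = 1, ΔE = 13.60 × (1/n_f² − 1/n_i²), so 1/n_f² − 1/n_i² = 0.04209.
Trying n_f = 4 gives 1/n_i² = 0.02041, i.e. n_i ≈ 7; this pair matches.

n_i = 7, n_f = 4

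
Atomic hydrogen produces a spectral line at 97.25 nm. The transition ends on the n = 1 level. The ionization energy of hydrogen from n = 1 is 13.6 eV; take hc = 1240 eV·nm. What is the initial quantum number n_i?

The photon energy is ΔE = hc/λ = 1240 / 97.25 = 12.75 eV.
With Z = 1, ΔE = 13.60 × (1/n_f² − 1/n_i²), so 1/n_f² − 1/n_i² = 0.9375.
With n_f = 1: 1/n_i² = 1/1 − 0.9375 = 0.06245, so n_i ≈ 4.00.

n_i = 4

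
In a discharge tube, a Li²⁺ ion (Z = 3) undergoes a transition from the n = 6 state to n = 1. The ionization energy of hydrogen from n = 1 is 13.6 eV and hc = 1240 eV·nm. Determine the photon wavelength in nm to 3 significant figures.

For Z = 3 the level energies scale as Z², so the effective Rydberg energy is 13.6 × 9 = 122.4 eV.
ΔE = 122.4 × (1/1² − 1/6²) = 122.4 × 0.9722 = 119.0 eV.
λ = hc/ΔE = 1240 / 119.0 = 10.4 nm.

10.4 nm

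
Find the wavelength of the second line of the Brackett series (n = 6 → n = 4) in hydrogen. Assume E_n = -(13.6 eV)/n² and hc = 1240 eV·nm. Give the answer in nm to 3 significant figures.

2630 nm

The Brackett series terminates on n_f = 4; the second line has n_i = 4+2 = 6.
ΔE = 13.60 × (1/4² − 1/6²) = 0.4722 eV.
λ = 1240 / 0.4722 = 2630 nm.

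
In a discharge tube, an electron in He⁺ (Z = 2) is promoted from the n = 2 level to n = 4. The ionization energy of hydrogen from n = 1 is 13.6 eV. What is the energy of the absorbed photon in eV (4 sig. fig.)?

10.20 eV

The Bohr energies scale as Z², so for Z = 2: E_n = −54.40/n² eV.
E_4 = −54.40/16 = −3.400 eV and E_2 = −54.40/4 = −13.60 eV.
The photon energy is |E_4 − E_2| = 10.20 eV.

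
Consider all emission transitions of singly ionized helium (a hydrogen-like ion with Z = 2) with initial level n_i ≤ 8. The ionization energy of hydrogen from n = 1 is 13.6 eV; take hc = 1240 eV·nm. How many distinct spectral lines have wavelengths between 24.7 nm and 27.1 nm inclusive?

Enumerate all n_i → n_f pairs with 1 ≤ n_f < n_i ≤ 8 and compute λ = 1240 / [13.6·4·(1/n_f² − 1/n_i²)].
Lines falling in [24.7, 27.1] nm: 3→1 (25.64 nm).

1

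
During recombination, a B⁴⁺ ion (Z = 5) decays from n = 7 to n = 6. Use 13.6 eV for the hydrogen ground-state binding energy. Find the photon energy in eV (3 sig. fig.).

2.51 eV

The Bohr energies scale as Z², so for Z = 5: E_n = −340.0/n² eV.
E_7 = −340.0/49 = −6.939 eV and E_6 = −340.0/36 = −9.444 eV.
The photon energy is |E_7 − E_6| = 2.51 eV.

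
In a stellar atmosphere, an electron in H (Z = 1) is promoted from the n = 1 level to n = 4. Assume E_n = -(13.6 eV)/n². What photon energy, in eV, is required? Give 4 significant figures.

E_4 = −13.60/16 = −0.8500 eV and E_1 = −13.60/1 = −13.60 eV.
The photon energy is |E_4 − E_1| = 12.75 eV.

12.75 eV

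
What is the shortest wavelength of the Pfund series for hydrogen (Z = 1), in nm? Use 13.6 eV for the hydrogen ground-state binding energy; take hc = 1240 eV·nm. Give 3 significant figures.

2280 nm

The Pfund series has lower level n_f = 5; the series limit corresponds to n_i → ∞.
ΔE_max = 13.6 × 1 / 5² = 0.5440 eV.
λ_min = 1240 / 0.5440 = 2280 nm.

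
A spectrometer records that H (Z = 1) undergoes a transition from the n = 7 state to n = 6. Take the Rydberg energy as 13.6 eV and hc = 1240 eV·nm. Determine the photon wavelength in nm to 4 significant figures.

ΔE = 13.60 × (1/6² − 1/7²) = 13.60 × 0.007370 = 0.1002 eV.
λ = hc/ΔE = 1240 / 0.1002 = 12370 nm.

12370 nm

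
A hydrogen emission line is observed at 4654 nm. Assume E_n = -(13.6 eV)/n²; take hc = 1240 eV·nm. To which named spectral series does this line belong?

ΔE = 1240/4654 = 0.2664 eV.
This matches 13.6 × (1/5² − 1/7²), so n_f = 5: the Pfund series.

Pfund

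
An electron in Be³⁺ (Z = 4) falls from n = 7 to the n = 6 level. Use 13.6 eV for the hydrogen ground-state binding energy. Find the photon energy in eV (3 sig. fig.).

The Bohr energies scale as Z², so for Z = 4: E_n = −217.6/n² eV.
E_7 = −217.6/49 = −4.441 eV and E_6 = −217.6/36 = −6.044 eV.
The photon energy is |E_7 − E_6| = 1.60 eV.

1.60 eV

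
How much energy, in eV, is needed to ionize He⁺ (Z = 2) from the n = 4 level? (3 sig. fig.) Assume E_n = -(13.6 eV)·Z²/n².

3.40 eV

E_n = −13.6 Z²/n² = −54.40/n² eV for Z = 2.
E_4 = −54.40/16 = −3.40 eV, so ionization (to E = 0) requires 3.40 eV.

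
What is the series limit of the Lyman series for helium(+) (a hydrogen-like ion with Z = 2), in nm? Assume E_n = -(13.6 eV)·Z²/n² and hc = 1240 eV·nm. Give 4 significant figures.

22.79 nm

The Lyman series has lower level n_f = 1; the series limit corresponds to n_i → ∞.
ΔE_max = 13.6 × 4 / 1² = 54.40 eV.
λ_min = 1240 / 54.40 = 22.79 nm.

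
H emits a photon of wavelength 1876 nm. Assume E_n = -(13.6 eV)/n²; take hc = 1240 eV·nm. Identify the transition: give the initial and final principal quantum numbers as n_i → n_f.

The photon energy is ΔE = hc/λ = 1240 / 1876 = 0.6610 eV.
With Z = 1, ΔE = 13.60 × (1/n_f² − 1/n_i²), so 1/n_f² − 1/n_i² = 0.04860.
Trying n_f = 3 gives 1/n_i² = 0.06251, i.e. n_i ≈ 4; this pair matches.

n_i = 4, n_f = 3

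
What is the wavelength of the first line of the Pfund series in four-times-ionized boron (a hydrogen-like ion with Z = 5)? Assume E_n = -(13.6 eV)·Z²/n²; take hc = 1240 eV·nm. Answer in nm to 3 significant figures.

298 nm

The Pfund series terminates on n_f = 5; the first line has n_i = 5+1 = 6.
ΔE = 340.0 × (1/5² − 1/6²) = 4.156 eV.
λ = 1240 / 4.156 = 298 nm.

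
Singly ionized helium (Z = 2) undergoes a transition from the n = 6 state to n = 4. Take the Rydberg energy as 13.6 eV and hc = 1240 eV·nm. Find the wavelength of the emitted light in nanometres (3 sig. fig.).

656 nm

For Z = 2 the level energies scale as Z², so the effective Rydberg energy is 13.6 × 4 = 54.40 eV.
ΔE = 54.40 × (1/4² − 1/6²) = 54.40 × 0.03472 = 1.889 eV.
λ = hc/ΔE = 1240 / 1.889 = 656 nm.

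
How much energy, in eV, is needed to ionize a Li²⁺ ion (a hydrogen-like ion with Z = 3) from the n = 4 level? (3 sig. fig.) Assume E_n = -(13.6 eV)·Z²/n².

E_n = −13.6 Z²/n² = −122.4/n² eV for Z = 3.
E_4 = −122.4/16 = −7.65 eV, so ionization (to E = 0) requires 7.65 eV.

7.65 eV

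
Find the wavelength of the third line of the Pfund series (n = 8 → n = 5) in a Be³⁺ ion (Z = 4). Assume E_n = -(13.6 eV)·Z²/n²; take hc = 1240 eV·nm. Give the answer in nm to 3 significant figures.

The Pfund series terminates on n_f = 5; the third line has n_i = 5+3 = 8.
ΔE = 217.6 × (1/5² − 1/8²) = 5.304 eV.
λ = 1240 / 5.304 = 234 nm.

234 nm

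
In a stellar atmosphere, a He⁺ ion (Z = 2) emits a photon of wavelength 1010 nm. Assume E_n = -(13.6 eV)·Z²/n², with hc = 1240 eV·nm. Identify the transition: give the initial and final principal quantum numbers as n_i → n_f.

n_i = 5, n_f = 4

The photon energy is ΔE = hc/λ = 1240 / 1010 = 1.228 eV.
With Z = 2, ΔE = 54.40 × (1/n_f² − 1/n_i²), so 1/n_f² − 1/n_i² = 0.02257.
Trying n_f = 4 gives 1/n_i² = 0.03993, i.e. n_i ≈ 5; this pair matches.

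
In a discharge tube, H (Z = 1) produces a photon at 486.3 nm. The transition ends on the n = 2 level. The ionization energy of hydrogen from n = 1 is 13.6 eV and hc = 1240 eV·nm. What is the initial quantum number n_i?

n_i = 4

The photon energy is ΔE = hc/λ = 1240 / 486.3 = 2.550 eV.
With Z = 1, ΔE = 13.60 × (1/n_f² − 1/n_i²), so 1/n_f² − 1/n_i² = 0.1875.
With n_f = 2: 1/n_i² = 1/4 − 0.1875 = 0.06251, so n_i ≈ 4.00.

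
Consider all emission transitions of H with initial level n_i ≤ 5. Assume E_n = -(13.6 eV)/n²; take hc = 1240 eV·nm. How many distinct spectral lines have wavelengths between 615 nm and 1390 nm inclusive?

2

Enumerate all n_i → n_f pairs with 1 ≤ n_f < n_i ≤ 5 and compute λ = 1240 / [13.6·1·(1/n_f² − 1/n_i²)].
Lines falling in [615, 1390] nm: 3→2 (656.5 nm), 5→3 (1282 nm).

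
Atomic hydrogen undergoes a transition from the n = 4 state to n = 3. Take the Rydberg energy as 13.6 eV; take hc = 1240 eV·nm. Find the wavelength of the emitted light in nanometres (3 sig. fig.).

1880 nm

ΔE = 13.60 × (1/3² − 1/4²) = 13.60 × 0.04861 = 0.6611 eV.
λ = hc/ΔE = 1240 / 0.6611 = 1880 nm.
This line belongs to the Paschen series.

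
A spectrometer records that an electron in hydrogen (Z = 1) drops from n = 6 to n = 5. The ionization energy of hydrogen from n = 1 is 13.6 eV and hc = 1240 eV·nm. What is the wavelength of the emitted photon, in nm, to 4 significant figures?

7460 nm

ΔE = 13.60 × (1/5² − 1/6²) = 13.60 × 0.01222 = 0.1662 eV.
λ = hc/ΔE = 1240 / 0.1662 = 7460 nm.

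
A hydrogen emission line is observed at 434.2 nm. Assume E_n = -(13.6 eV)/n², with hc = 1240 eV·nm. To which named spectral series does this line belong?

ΔE = 1240/434.2 = 2.856 eV.
This matches 13.6 × (1/2² − 1/5²), so n_f = 2: the Balmer series.

Balmer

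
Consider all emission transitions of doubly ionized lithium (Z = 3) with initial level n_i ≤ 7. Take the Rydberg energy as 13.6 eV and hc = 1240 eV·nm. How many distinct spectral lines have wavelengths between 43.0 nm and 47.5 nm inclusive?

2

Enumerate all n_i → n_f pairs with 1 ≤ n_f < n_i ≤ 7 and compute λ = 1240 / [13.6·9·(1/n_f² − 1/n_i²)].
Lines falling in [43.0, 47.5] nm: 7→2 (44.12 nm), 6→2 (45.59 nm).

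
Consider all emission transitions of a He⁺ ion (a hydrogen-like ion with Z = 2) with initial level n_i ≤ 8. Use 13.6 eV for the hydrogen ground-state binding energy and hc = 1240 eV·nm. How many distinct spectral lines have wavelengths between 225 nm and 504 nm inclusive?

Enumerate all n_i → n_f pairs with 1 ≤ n_f < n_i ≤ 8 and compute λ = 1240 / [13.6·4·(1/n_f² − 1/n_i²)].
Lines falling in [225, 504] nm: 8→3 (238.7 nm), 7→3 (251.3 nm), 6→3 (273.5 nm), 5→3 (320.5 nm), 4→3 (468.9 nm), 8→4 (486.3 nm).

6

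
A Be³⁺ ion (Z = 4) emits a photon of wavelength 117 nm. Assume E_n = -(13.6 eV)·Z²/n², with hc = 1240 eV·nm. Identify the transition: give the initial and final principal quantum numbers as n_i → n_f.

n_i = 4, n_f = 3

The photon energy is ΔE = hc/λ = 1240 / 117 = 10.60 eV.
With Z = 4, ΔE = 217.6 × (1/n_f² − 1/n_i²), so 1/n_f² − 1/n_i² = 0.04871.
Trying n_f = 3 gives 1/n_i² = 0.06241, i.e. n_i ≈ 4; this pair matches.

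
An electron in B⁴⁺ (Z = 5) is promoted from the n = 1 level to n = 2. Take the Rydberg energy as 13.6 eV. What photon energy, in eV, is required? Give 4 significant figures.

255.0 eV

The Bohr energies scale as Z², so for Z = 5: E_n = −340.0/n² eV.
E_2 = −340.0/4 = −85.00 eV and E_1 = −340.0/1 = −340.0 eV.
The photon energy is |E_2 − E_1| = 255.0 eV.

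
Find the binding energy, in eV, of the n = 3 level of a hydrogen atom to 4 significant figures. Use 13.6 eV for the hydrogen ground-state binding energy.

E_3 = −13.60/9 = −1.511 eV, so ionization (to E = 0) requires 1.511 eV.

1.511 eV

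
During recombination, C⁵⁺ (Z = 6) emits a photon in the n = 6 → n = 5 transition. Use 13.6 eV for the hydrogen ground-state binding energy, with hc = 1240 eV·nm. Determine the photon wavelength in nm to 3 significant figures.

207 nm

For Z = 6 the level energies scale as Z², so the effective Rydberg energy is 13.6 × 36 = 489.6 eV.
ΔE = 489.6 × (1/5² − 1/6²) = 489.6 × 0.01222 = 5.984 eV.
λ = hc/ΔE = 1240 / 5.984 = 207 nm.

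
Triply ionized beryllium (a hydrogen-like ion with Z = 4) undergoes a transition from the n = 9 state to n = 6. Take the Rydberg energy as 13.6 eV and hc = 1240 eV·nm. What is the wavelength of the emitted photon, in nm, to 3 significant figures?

For Z = 4 the level energies scale as Z², so the effective Rydberg energy is 13.6 × 16 = 217.6 eV.
ΔE = 217.6 × (1/6² − 1/9²) = 217.6 × 0.01543 = 3.358 eV.
λ = hc/ΔE = 1240 / 3.358 = 369 nm.

369 nm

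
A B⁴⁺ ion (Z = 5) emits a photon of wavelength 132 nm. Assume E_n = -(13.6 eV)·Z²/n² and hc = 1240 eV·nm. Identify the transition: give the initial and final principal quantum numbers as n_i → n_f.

The photon energy is ΔE = hc/λ = 1240 / 132 = 9.394 eV.
With Z = 5, ΔE = 340.0 × (1/n_f² − 1/n_i²), so 1/n_f² − 1/n_i² = 0.02763.
Trying n_f = 5 gives 1/n_i² = 0.01237, i.e. n_i ≈ 9; this pair matches.

n_i = 9, n_f = 5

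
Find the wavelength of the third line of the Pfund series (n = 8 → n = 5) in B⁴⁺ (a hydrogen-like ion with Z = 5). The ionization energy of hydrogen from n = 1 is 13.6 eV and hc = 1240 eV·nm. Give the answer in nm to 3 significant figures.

150 nm

The Pfund series terminates on n_f = 5; the third line has n_i = 5+3 = 8.
ΔE = 340.0 × (1/5² − 1/8²) = 8.288 eV.
λ = 1240 / 8.288 = 150 nm.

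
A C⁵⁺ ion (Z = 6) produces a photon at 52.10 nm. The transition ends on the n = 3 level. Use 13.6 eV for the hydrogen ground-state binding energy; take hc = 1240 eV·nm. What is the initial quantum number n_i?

The photon energy is ΔE = hc/λ = 1240 / 52.10 = 23.80 eV.
With Z = 6, ΔE = 489.6 × (1/n_f² − 1/n_i²), so 1/n_f² − 1/n_i² = 0.04861.
With n_f = 3: 1/n_i² = 1/9 − 0.04861 = 0.06250, so n_i ≈ 4.00.

n_i = 4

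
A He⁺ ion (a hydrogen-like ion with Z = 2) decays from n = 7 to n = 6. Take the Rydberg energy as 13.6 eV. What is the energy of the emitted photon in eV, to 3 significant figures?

The Bohr energies scale as Z², so for Z = 2: E_n = −54.40/n² eV.
E_7 = −54.40/49 = −1.110 eV and E_6 = −54.40/36 = −1.511 eV.
The photon energy is |E_7 − E_6| = 0.401 eV.

0.401 eV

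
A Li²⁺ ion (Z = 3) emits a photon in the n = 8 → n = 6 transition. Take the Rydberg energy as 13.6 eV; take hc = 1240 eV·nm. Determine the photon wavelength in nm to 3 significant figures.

834 nm

For Z = 3 the level energies scale as Z², so the effective Rydberg energy is 13.6 × 9 = 122.4 eV.
ΔE = 122.4 × (1/6² − 1/8²) = 122.4 × 0.01215 = 1.488 eV.
λ = hc/ΔE = 1240 / 1.488 = 834 nm.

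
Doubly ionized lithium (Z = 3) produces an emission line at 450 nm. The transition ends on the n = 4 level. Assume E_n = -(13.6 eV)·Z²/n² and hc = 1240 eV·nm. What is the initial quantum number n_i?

The photon energy is ΔE = hc/λ = 1240 / 450 = 2.756 eV.
With Z = 3, ΔE = 122.4 × (1/n_f² − 1/n_i²), so 1/n_f² − 1/n_i² = 0.02251.
With n_f = 4: 1/n_i² = 1/16 − 0.02251 = 0.03999, so n_i ≈ 5.00.

n_i = 5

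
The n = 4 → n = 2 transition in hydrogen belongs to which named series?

The series is set by the lower level: n_f = 2 is the Balmer series.

Balmer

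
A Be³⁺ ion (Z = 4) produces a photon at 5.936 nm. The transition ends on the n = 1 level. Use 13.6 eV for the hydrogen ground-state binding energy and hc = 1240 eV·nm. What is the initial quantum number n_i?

n_i = 5

The photon energy is ΔE = hc/λ = 1240 / 5.936 = 208.9 eV.
With Z = 4, ΔE = 217.6 × (1/n_f² − 1/n_i²), so 1/n_f² − 1/n_i² = 0.9600.
With n_f = 1: 1/n_i² = 1/1 − 0.9600 = 0.04001, so n_i ≈ 5.00.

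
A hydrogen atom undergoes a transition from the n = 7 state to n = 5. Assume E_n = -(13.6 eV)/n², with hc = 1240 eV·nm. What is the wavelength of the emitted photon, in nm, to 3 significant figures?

ΔE = 13.60 × (1/5² − 1/7²) = 13.60 × 0.01959 = 0.2664 eV.
λ = hc/ΔE = 1240 / 0.2664 = 4650 nm.

4650 nm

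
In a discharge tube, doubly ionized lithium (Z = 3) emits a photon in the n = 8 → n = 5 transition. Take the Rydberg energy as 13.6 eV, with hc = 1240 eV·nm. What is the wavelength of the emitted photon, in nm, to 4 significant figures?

415.6 nm

For Z = 3 the level energies scale as Z², so the effective Rydberg energy is 13.6 × 9 = 122.4 eV.
ΔE = 122.4 × (1/5² − 1/8²) = 122.4 × 0.02438 = 2.984 eV.
λ = hc/ΔE = 1240 / 2.984 = 415.6 nm.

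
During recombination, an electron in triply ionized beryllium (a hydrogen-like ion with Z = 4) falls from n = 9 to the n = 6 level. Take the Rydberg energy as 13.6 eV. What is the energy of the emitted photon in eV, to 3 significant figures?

The Bohr energies scale as Z², so for Z = 4: E_n = −217.6/n² eV.
E_9 = −217.6/81 = −2.686 eV and E_6 = −217.6/36 = −6.044 eV.
The photon energy is |E_9 − E_6| = 3.36 eV.

3.36 eV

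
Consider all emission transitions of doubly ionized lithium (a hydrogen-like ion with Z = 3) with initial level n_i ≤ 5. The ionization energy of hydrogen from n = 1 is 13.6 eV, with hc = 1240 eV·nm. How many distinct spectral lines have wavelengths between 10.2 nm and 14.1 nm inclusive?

Enumerate all n_i → n_f pairs with 1 ≤ n_f < n_i ≤ 5 and compute λ = 1240 / [13.6·9·(1/n_f² − 1/n_i²)].
Lines falling in [10.2, 14.1] nm: 5→1 (10.55 nm), 4→1 (10.81 nm), 3→1 (11.40 nm), 2→1 (13.51 nm).

4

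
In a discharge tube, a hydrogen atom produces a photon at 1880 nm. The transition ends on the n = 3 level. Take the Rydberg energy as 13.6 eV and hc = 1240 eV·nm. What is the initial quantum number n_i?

The photon energy is ΔE = hc/λ = 1240 / 1880 = 0.6596 eV.
With Z = 1, ΔE = 13.60 × (1/n_f² − 1/n_i²), so 1/n_f² − 1/n_i² = 0.04850.
With n_f = 3: 1/n_i² = 1/9 − 0.04850 = 0.06261, so n_i ≈ 4.00.

n_i = 4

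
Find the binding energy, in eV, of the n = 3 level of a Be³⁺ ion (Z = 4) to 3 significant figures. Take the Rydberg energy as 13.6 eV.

E_n = −13.6 Z²/n² = −217.6/n² eV for Z = 4.
E_3 = −217.6/9 = −24.2 eV, so ionization (to E = 0) requires 24.2 eV.

24.2 eV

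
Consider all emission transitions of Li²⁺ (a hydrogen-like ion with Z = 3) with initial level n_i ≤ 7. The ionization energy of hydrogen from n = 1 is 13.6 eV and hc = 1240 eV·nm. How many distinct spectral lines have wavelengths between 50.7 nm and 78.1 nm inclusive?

Enumerate all n_i → n_f pairs with 1 ≤ n_f < n_i ≤ 7 and compute λ = 1240 / [13.6·9·(1/n_f² − 1/n_i²)].
Lines falling in [50.7, 78.1] nm: 4→2 (54.03 nm), 3→2 (72.94 nm).

2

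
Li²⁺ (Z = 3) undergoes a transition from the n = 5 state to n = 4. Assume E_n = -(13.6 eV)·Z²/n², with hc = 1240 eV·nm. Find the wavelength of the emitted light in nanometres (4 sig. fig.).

For Z = 3 the level energies scale as Z², so the effective Rydberg energy is 13.6 × 9 = 122.4 eV.
ΔE = 122.4 × (1/4² − 1/5²) = 122.4 × 0.02250 = 2.754 eV.
λ = hc/ΔE = 1240 / 2.754 = 450.3 nm.

450.3 nm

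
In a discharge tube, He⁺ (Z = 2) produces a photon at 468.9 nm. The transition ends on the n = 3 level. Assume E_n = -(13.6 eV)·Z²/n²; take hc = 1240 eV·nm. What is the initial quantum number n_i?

n_i = 4

The photon energy is ΔE = hc/λ = 1240 / 468.9 = 2.644 eV.
With Z = 2, ΔE = 54.40 × (1/n_f² − 1/n_i²), so 1/n_f² − 1/n_i² = 0.04861.
With n_f = 3: 1/n_i² = 1/9 − 0.04861 = 0.06250, so n_i ≈ 4.00.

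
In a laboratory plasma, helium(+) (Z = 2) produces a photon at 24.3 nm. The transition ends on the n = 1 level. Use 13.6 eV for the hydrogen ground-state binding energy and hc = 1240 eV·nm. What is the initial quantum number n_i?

n_i = 4

The photon energy is ΔE = hc/λ = 1240 / 24.3 = 51.03 eV.
With Z = 2, ΔE = 54.40 × (1/n_f² − 1/n_i²), so 1/n_f² − 1/n_i² = 0.9380.
With n_f = 1: 1/n_i² = 1/1 − 0.9380 = 0.06197, so n_i ≈ 4.02.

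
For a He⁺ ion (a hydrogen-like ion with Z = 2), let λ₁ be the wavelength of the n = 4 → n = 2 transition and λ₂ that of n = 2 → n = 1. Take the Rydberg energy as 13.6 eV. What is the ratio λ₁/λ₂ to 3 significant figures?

4.00

λ ∝ 1/ΔE ∝ 1/(1/n_f² − 1/n_i²), and the Z² and hc factors cancel in the ratio.
λ₁/λ₂ = (1/1² − 1/2²)/(1/2² − 1/4²) = 0.7500/0.1875 = 4.00.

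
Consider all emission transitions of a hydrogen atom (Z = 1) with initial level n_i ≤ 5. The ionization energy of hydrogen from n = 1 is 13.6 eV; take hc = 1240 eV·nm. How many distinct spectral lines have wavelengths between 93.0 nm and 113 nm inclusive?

Enumerate all n_i → n_f pairs with 1 ≤ n_f < n_i ≤ 5 and compute λ = 1240 / [13.6·1·(1/n_f² − 1/n_i²)].
Lines falling in [93.0, 113] nm: 5→1 (94.98 nm), 4→1 (97.25 nm), 3→1 (102.6 nm).

3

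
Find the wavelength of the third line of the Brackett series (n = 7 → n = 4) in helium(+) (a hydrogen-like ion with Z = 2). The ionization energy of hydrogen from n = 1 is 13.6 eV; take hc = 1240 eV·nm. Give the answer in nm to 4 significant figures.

The Brackett series terminates on n_f = 4; the third line has n_i = 4+3 = 7.
ΔE = 54.40 × (1/4² − 1/7²) = 2.290 eV.
λ = 1240 / 2.290 = 541.5 nm.

541.5 nm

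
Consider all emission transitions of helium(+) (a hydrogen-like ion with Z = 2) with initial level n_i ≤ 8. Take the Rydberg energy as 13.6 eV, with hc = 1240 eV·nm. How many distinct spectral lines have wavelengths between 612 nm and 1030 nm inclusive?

Enumerate all n_i → n_f pairs with 1 ≤ n_f < n_i ≤ 8 and compute λ = 1240 / [13.6·4·(1/n_f² − 1/n_i²)].
Lines falling in [612, 1030] nm: 6→4 (656.5 nm), 8→5 (935.1 nm), 5→4 (1013 nm).

3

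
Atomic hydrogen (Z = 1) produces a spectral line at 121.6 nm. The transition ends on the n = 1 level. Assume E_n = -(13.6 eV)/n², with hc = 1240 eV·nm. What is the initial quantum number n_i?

n_i = 2

The photon energy is ΔE = hc/λ = 1240 / 121.6 = 10.20 eV.
With Z = 1, ΔE = 13.60 × (1/n_f² − 1/n_i²), so 1/n_f² − 1/n_i² = 0.7498.
With n_f = 1: 1/n_i² = 1/1 − 0.7498 = 0.2502, so n_i ≈ 2.00.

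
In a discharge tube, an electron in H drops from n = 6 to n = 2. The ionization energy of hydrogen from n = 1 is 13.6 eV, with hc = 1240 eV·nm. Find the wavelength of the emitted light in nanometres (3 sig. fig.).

ΔE = 13.60 × (1/2² − 1/6²) = 13.60 × 0.2222 = 3.022 eV.
λ = hc/ΔE = 1240 / 3.022 = 410 nm.

410 nm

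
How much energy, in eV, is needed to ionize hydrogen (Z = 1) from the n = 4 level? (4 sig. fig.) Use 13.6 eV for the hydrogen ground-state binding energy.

0.8500 eV

E_4 = −13.60/16 = −0.8500 eV, so ionization (to E = 0) requires 0.8500 eV.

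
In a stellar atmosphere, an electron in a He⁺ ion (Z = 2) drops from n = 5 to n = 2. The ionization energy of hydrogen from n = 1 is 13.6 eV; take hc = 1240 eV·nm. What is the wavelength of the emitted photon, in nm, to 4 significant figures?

108.5 nm

For Z = 2 the level energies scale as Z², so the effective Rydberg energy is 13.6 × 4 = 54.40 eV.
ΔE = 54.40 × (1/2² − 1/5²) = 54.40 × 0.2100 = 11.42 eV.
λ = hc/ΔE = 1240 / 11.42 = 108.5 nm.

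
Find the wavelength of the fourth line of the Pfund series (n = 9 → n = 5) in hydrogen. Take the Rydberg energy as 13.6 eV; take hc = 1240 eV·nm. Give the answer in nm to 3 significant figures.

3300 nm

The Pfund series terminates on n_f = 5; the fourth line has n_i = 5+4 = 9.
ΔE = 13.60 × (1/5² − 1/9²) = 0.3761 eV.
λ = 1240 / 0.3761 = 3300 nm.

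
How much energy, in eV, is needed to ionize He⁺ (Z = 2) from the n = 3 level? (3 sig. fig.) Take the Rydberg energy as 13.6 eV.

E_n = −13.6 Z²/n² = −54.40/n² eV for Z = 2.
E_3 = −54.40/9 = −6.04 eV, so ionization (to E = 0) requires 6.04 eV.

6.04 eV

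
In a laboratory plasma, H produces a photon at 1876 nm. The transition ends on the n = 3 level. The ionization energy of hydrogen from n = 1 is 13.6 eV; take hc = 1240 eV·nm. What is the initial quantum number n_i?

The photon energy is ΔE = hc/λ = 1240 / 1876 = 0.6610 eV.
With Z = 1, ΔE = 13.60 × (1/n_f² − 1/n_i²), so 1/n_f² − 1/n_i² = 0.04860.
With n_f = 3: 1/n_i² = 1/9 − 0.04860 = 0.06251, so n_i ≈ 4.00.

n_i = 4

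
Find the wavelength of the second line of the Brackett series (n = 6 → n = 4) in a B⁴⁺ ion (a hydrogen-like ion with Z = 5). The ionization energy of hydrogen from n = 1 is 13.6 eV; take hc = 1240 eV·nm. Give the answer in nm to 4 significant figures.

The Brackett series terminates on n_f = 4; the second line has n_i = 4+2 = 6.
ΔE = 340.0 × (1/4² − 1/6²) = 11.81 eV.
λ = 1240 / 11.81 = 105.0 nm.

105.0 nm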